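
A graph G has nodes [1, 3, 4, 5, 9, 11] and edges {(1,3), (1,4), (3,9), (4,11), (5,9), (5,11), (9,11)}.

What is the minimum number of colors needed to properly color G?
χ(G) = 3

Clique number ω(G) = 3 (lower bound: χ ≥ ω).
The clique on [5, 9, 11] has size 3, forcing χ ≥ 3, and the coloring below uses 3 colors, so χ(G) = 3.
A valid 3-coloring: color 1: [1, 9]; color 2: [3, 11]; color 3: [4, 5].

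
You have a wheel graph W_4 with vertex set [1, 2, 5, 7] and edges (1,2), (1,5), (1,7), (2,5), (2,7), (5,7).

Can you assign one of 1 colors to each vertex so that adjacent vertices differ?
No, G is not 1-colorable

The clique on vertices [1, 2, 5, 7] has size 4 > 1, so it alone needs 4 colors.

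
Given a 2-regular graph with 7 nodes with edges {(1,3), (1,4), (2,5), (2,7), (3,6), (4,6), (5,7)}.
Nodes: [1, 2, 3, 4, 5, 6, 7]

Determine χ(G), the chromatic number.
χ(G) = 3

Clique number ω(G) = 3 (lower bound: χ ≥ ω).
The clique on [2, 5, 7] has size 3, forcing χ ≥ 3, and the coloring below uses 3 colors, so χ(G) = 3.
A valid 3-coloring: color 1: [3, 4, 5]; color 2: [1, 2, 6]; color 3: [7].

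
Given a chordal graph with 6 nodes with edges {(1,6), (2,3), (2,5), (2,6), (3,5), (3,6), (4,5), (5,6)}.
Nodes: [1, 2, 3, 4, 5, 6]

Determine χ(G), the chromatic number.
Clique number ω(G) = 4 (lower bound: χ ≥ ω).
The clique on [2, 3, 5, 6] has size 4, forcing χ ≥ 4, and the coloring below uses 4 colors, so χ(G) = 4.
A valid 4-coloring: color 1: [1, 5]; color 2: [4, 6]; color 3: [3]; color 4: [2].

χ(G) = 4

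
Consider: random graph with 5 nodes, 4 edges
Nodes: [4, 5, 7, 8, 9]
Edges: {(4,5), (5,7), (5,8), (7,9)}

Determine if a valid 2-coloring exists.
A valid 2-coloring: color 1: [5, 9]; color 2: [4, 7, 8].
(χ(G) = 2 ≤ 2.)

Yes, G is 2-colorable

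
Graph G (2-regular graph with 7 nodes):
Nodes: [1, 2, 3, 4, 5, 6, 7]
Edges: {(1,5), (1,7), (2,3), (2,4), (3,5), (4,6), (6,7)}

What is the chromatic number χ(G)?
Clique number ω(G) = 2 (lower bound: χ ≥ ω).
Odd cycle [4, 2, 3, 5, 1, 7, 6] needs 3 colors (χ ≥ 3).
The coloring below uses 3 colors, so χ(G) = 3.
A valid 3-coloring: color 1: [4, 5, 7]; color 2: [1, 2, 6]; color 3: [3].

χ(G) = 3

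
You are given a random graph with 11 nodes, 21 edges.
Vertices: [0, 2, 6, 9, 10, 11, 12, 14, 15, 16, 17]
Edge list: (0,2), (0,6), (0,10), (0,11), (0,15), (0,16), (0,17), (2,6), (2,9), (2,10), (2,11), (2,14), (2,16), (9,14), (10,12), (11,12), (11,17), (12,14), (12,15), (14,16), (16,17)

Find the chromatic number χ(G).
Clique number ω(G) = 3 (lower bound: χ ≥ ω).
The clique on [0, 16, 17] has size 3, forcing χ ≥ 3, and the coloring below uses 3 colors, so χ(G) = 3.
A valid 3-coloring: color 1: [0, 14]; color 2: [2, 12, 17]; color 3: [6, 9, 10, 11, 15, 16].

χ(G) = 3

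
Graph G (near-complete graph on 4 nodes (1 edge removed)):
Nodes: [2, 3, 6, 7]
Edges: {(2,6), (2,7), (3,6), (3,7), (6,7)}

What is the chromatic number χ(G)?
χ(G) = 3

Clique number ω(G) = 3 (lower bound: χ ≥ ω).
The clique on [2, 6, 7] has size 3, forcing χ ≥ 3, and the coloring below uses 3 colors, so χ(G) = 3.
A valid 3-coloring: color 1: [7]; color 2: [6]; color 3: [2, 3].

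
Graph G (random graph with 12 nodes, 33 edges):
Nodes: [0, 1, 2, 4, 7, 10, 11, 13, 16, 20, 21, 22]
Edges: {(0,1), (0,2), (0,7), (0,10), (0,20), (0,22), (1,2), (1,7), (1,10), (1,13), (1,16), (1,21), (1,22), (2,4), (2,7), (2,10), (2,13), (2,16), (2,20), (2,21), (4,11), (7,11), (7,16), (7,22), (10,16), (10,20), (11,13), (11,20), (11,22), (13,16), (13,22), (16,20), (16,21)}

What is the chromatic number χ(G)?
χ(G) = 4

Clique number ω(G) = 4 (lower bound: χ ≥ ω).
The clique on [0, 1, 2, 10] has size 4, forcing χ ≥ 4, and the coloring below uses 4 colors, so χ(G) = 4.
A valid 4-coloring: color 1: [2, 22]; color 2: [1, 4, 20]; color 3: [0, 11, 16]; color 4: [7, 10, 13, 21].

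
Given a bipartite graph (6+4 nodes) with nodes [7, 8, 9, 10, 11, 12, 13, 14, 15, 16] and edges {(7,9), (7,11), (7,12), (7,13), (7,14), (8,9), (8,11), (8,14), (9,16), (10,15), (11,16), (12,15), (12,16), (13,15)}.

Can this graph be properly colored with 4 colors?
Yes, G is 4-colorable

A valid 4-coloring: color 1: [7, 8, 15, 16]; color 2: [9, 10, 11, 12, 13, 14].
(χ(G) = 2 ≤ 4.)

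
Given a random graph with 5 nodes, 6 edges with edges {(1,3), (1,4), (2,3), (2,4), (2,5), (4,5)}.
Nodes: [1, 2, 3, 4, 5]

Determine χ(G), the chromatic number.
χ(G) = 3

Clique number ω(G) = 3 (lower bound: χ ≥ ω).
The clique on [2, 4, 5] has size 3, forcing χ ≥ 3, and the coloring below uses 3 colors, so χ(G) = 3.
A valid 3-coloring: color 1: [3, 4]; color 2: [1, 2]; color 3: [5].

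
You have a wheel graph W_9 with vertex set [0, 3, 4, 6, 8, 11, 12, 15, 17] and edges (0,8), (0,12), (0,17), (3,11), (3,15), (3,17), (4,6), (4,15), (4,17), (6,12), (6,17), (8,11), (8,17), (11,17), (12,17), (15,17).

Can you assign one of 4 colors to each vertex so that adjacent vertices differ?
A valid 4-coloring: color 1: [17]; color 2: [0, 6, 11, 15]; color 3: [3, 4, 8, 12].
(χ(G) = 3 ≤ 4.)

Yes, G is 4-colorable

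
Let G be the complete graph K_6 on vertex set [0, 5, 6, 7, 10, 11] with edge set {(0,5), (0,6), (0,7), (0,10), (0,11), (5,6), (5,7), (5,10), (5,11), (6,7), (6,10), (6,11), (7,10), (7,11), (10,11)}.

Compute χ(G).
Clique number ω(G) = 6 (lower bound: χ ≥ ω).
The clique on [0, 5, 6, 7, 10, 11] has size 6, forcing χ ≥ 6, and the coloring below uses 6 colors, so χ(G) = 6.
A valid 6-coloring: color 1: [7]; color 2: [11]; color 3: [6]; color 4: [5]; color 5: [0]; color 6: [10].

χ(G) = 6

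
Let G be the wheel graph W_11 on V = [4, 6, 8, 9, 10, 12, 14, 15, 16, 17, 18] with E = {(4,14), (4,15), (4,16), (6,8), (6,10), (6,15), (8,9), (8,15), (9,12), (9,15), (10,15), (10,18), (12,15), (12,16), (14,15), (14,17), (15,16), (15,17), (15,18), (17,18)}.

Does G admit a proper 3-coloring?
Yes, G is 3-colorable

A valid 3-coloring: color 1: [15]; color 2: [4, 8, 10, 12, 17]; color 3: [6, 9, 14, 16, 18].
(χ(G) = 3 ≤ 3.)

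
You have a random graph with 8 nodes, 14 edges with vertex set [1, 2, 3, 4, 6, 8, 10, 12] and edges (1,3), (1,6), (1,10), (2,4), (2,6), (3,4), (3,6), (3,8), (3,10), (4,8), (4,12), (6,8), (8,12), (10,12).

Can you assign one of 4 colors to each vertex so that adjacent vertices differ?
A valid 4-coloring: color 1: [2, 3, 12]; color 2: [4, 6, 10]; color 3: [1, 8].
(χ(G) = 3 ≤ 4.)

Yes, G is 4-colorable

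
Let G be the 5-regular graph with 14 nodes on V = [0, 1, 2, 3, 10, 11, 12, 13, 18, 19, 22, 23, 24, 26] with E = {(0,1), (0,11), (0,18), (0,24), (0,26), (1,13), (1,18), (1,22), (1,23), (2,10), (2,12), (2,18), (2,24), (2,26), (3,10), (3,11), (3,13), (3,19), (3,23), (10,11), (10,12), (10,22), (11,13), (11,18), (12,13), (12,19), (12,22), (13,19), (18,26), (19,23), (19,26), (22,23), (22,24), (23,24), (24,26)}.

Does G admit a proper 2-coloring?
No, G is not 2-colorable

The clique on vertices [0, 24, 26] has size 3 > 2, so it alone needs 3 colors.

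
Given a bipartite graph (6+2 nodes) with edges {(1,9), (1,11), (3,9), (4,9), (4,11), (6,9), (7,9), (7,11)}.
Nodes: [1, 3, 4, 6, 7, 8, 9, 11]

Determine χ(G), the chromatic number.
Clique number ω(G) = 2 (lower bound: χ ≥ ω).
The graph is bipartite (no odd cycle), so 2 colors suffice: χ(G) = 2.
A valid 2-coloring: color 1: [8, 9, 11]; color 2: [1, 3, 4, 6, 7].

χ(G) = 2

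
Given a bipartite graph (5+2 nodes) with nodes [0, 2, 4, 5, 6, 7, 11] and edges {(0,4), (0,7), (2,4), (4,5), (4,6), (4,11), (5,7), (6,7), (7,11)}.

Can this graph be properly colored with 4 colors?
Yes, G is 4-colorable

A valid 4-coloring: color 1: [4, 7]; color 2: [0, 2, 5, 6, 11].
(χ(G) = 2 ≤ 4.)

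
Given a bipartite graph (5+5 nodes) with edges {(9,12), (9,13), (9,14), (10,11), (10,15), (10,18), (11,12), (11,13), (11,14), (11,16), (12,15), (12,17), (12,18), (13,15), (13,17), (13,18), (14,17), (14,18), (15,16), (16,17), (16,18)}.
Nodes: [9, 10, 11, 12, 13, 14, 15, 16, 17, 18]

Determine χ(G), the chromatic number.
Clique number ω(G) = 2 (lower bound: χ ≥ ω).
The graph is bipartite (no odd cycle), so 2 colors suffice: χ(G) = 2.
A valid 2-coloring: color 1: [10, 12, 13, 14, 16]; color 2: [9, 11, 15, 17, 18].

χ(G) = 2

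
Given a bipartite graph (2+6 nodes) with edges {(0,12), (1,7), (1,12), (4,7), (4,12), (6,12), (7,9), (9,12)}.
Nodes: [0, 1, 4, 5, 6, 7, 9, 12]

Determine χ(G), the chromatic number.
Clique number ω(G) = 2 (lower bound: χ ≥ ω).
The graph is bipartite (no odd cycle), so 2 colors suffice: χ(G) = 2.
A valid 2-coloring: color 1: [5, 7, 12]; color 2: [0, 1, 4, 6, 9].

χ(G) = 2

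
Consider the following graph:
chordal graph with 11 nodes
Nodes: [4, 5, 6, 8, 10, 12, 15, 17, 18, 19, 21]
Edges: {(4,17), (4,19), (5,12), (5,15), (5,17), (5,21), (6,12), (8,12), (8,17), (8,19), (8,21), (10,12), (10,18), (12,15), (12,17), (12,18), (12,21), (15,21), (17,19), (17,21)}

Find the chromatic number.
χ(G) = 4

Clique number ω(G) = 4 (lower bound: χ ≥ ω).
The clique on [8, 12, 17, 21] has size 4, forcing χ ≥ 4, and the coloring below uses 4 colors, so χ(G) = 4.
A valid 4-coloring: color 1: [12, 19]; color 2: [6, 10, 15, 17]; color 3: [4, 18, 21]; color 4: [5, 8].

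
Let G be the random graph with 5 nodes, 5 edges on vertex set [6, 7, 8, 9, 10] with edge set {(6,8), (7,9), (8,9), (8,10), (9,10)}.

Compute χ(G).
χ(G) = 3

Clique number ω(G) = 3 (lower bound: χ ≥ ω).
The clique on [8, 9, 10] has size 3, forcing χ ≥ 3, and the coloring below uses 3 colors, so χ(G) = 3.
A valid 3-coloring: color 1: [7, 8]; color 2: [6, 9]; color 3: [10].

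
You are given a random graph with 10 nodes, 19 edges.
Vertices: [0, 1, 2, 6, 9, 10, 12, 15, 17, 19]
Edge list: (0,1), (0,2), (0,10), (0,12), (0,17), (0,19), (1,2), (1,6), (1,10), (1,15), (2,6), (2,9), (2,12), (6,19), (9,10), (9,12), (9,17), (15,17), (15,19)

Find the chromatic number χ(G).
χ(G) = 3

Clique number ω(G) = 3 (lower bound: χ ≥ ω).
The clique on [0, 1, 2] has size 3, forcing χ ≥ 3, and the coloring below uses 3 colors, so χ(G) = 3.
A valid 3-coloring: color 1: [0, 6, 9, 15]; color 2: [1, 12, 17, 19]; color 3: [2, 10].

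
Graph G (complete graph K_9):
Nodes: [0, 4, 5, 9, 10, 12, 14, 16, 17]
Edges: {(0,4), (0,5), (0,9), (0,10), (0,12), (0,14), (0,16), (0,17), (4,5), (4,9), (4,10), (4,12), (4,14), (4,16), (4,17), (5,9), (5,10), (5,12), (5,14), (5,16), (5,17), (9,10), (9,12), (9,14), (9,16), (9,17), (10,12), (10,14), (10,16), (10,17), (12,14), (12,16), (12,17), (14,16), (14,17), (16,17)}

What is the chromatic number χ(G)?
χ(G) = 9

Clique number ω(G) = 9 (lower bound: χ ≥ ω).
The clique on [0, 4, 5, 9, 10, 12, 14, 16, 17] has size 9, forcing χ ≥ 9, and the coloring below uses 9 colors, so χ(G) = 9.
A valid 9-coloring: color 1: [0]; color 2: [17]; color 3: [10]; color 4: [9]; color 5: [12]; color 6: [4]; color 7: [5]; color 8: [14]; color 9: [16].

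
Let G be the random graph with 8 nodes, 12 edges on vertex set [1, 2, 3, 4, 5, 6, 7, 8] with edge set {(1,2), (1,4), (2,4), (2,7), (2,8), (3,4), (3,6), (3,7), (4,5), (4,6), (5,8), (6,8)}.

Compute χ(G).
χ(G) = 3

Clique number ω(G) = 3 (lower bound: χ ≥ ω).
The clique on [1, 2, 4] has size 3, forcing χ ≥ 3, and the coloring below uses 3 colors, so χ(G) = 3.
A valid 3-coloring: color 1: [4, 7, 8]; color 2: [2, 3, 5]; color 3: [1, 6].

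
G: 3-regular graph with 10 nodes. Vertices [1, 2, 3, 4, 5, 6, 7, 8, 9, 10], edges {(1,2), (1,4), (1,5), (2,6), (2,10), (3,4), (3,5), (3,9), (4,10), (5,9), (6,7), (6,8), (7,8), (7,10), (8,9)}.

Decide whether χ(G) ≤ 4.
Yes, G is 4-colorable

A valid 4-coloring: color 1: [2, 4, 5, 8]; color 2: [1, 3, 6, 10]; color 3: [7, 9].
(χ(G) = 3 ≤ 4.)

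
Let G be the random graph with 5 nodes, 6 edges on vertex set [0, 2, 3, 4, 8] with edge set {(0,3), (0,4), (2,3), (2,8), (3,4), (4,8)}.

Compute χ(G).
Clique number ω(G) = 3 (lower bound: χ ≥ ω).
The clique on [0, 3, 4] has size 3, forcing χ ≥ 3, and the coloring below uses 3 colors, so χ(G) = 3.
A valid 3-coloring: color 1: [3, 8]; color 2: [2, 4]; color 3: [0].

χ(G) = 3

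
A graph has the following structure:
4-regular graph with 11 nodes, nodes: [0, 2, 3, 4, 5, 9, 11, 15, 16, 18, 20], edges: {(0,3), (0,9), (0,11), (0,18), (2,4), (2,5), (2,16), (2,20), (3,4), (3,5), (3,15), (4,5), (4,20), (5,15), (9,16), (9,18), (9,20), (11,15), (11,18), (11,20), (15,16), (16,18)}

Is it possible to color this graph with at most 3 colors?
A valid 3-coloring: color 1: [2, 3, 9, 11]; color 2: [0, 5, 16, 20]; color 3: [4, 15, 18].
(χ(G) = 3 ≤ 3.)

Yes, G is 3-colorable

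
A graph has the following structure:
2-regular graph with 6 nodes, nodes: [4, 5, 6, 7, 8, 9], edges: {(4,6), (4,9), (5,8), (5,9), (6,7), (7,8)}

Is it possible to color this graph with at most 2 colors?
A valid 2-coloring: color 1: [6, 8, 9]; color 2: [4, 5, 7].
(χ(G) = 2 ≤ 2.)

Yes, G is 2-colorable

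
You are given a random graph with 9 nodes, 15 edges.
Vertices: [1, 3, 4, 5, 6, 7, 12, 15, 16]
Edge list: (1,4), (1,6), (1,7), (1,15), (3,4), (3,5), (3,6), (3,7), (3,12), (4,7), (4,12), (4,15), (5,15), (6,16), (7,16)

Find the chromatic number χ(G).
Clique number ω(G) = 3 (lower bound: χ ≥ ω).
The clique on [1, 4, 15] has size 3, forcing χ ≥ 3, and the coloring below uses 3 colors, so χ(G) = 3.
A valid 3-coloring: color 1: [1, 3, 16]; color 2: [4, 5, 6]; color 3: [7, 12, 15].

χ(G) = 3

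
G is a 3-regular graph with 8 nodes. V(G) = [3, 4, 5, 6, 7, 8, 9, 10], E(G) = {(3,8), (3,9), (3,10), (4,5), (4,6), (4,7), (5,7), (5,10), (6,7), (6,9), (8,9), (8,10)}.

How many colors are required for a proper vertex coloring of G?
Clique number ω(G) = 3 (lower bound: χ ≥ ω).
The clique on [3, 8, 9] has size 3, forcing χ ≥ 3, and the coloring below uses 3 colors, so χ(G) = 3.
A valid 3-coloring: color 1: [3, 5, 6]; color 2: [4, 9, 10]; color 3: [7, 8].

χ(G) = 3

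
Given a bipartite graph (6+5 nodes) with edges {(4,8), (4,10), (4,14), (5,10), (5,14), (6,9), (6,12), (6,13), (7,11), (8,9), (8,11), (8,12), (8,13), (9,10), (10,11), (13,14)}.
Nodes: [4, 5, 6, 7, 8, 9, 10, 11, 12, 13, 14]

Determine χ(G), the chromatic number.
Clique number ω(G) = 2 (lower bound: χ ≥ ω).
The graph is bipartite (no odd cycle), so 2 colors suffice: χ(G) = 2.
A valid 2-coloring: color 1: [6, 7, 8, 10, 14]; color 2: [4, 5, 9, 11, 12, 13].

χ(G) = 2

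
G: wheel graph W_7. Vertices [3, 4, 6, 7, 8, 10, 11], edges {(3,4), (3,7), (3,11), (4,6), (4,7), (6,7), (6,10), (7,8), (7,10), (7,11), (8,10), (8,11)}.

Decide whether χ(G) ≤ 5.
A valid 5-coloring: color 1: [7]; color 2: [3, 6, 8]; color 3: [4, 10, 11].
(χ(G) = 3 ≤ 5.)

Yes, G is 5-colorable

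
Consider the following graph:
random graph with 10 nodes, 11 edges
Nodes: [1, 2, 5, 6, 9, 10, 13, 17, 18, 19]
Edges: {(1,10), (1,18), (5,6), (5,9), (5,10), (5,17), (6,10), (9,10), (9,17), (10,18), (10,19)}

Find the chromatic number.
Clique number ω(G) = 3 (lower bound: χ ≥ ω).
The clique on [5, 9, 17] has size 3, forcing χ ≥ 3, and the coloring below uses 3 colors, so χ(G) = 3.
A valid 3-coloring: color 1: [2, 10, 13, 17]; color 2: [5, 18, 19]; color 3: [1, 6, 9].

χ(G) = 3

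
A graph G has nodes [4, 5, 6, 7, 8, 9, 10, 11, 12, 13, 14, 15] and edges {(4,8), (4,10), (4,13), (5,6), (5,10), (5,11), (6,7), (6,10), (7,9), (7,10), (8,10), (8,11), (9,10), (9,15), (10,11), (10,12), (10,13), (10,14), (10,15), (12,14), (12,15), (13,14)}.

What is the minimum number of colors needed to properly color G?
χ(G) = 4

Clique number ω(G) = 3 (lower bound: χ ≥ ω).
Odd cycle [5, 11, 8, 4, 13, 14, 12, 15, 9, 7, 6] needs 3 colors (χ ≥ 3).
Vertex 10 is adjacent to every vertex of [4, 5, 6, 7, 8, 9, 11, 12, 13, 14, 15], which already need 3 colors among themselves, so 10 needs a new color (χ ≥ 4).
The coloring below uses 4 colors, so χ(G) = 4.
A valid 4-coloring: color 1: [10]; color 2: [5, 7, 8, 12, 13]; color 3: [4, 6, 11, 14, 15]; color 4: [9].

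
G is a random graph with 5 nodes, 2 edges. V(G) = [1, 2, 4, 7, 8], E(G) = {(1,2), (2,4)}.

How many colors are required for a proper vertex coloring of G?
χ(G) = 2

Clique number ω(G) = 2 (lower bound: χ ≥ ω).
The graph is bipartite (no odd cycle), so 2 colors suffice: χ(G) = 2.
A valid 2-coloring: color 1: [2, 7, 8]; color 2: [1, 4].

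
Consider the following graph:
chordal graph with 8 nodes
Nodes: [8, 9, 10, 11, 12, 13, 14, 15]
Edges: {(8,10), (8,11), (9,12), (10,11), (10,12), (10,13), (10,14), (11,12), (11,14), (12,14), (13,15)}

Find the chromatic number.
Clique number ω(G) = 4 (lower bound: χ ≥ ω).
The clique on [10, 11, 12, 14] has size 4, forcing χ ≥ 4, and the coloring below uses 4 colors, so χ(G) = 4.
A valid 4-coloring: color 1: [9, 10, 15]; color 2: [8, 12, 13]; color 3: [11]; color 4: [14].

χ(G) = 4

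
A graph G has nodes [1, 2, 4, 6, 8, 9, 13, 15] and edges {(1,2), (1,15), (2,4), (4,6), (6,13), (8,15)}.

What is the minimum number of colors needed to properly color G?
χ(G) = 2

Clique number ω(G) = 2 (lower bound: χ ≥ ω).
The graph is bipartite (no odd cycle), so 2 colors suffice: χ(G) = 2.
A valid 2-coloring: color 1: [1, 4, 8, 9, 13]; color 2: [2, 6, 15].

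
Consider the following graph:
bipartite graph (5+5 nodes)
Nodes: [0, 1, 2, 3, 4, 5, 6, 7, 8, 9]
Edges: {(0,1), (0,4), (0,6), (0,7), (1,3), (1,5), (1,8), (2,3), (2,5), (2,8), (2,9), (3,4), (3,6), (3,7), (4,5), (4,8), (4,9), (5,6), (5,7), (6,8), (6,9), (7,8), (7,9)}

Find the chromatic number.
Clique number ω(G) = 2 (lower bound: χ ≥ ω).
The graph is bipartite (no odd cycle), so 2 colors suffice: χ(G) = 2.
A valid 2-coloring: color 1: [1, 2, 4, 6, 7]; color 2: [0, 3, 5, 8, 9].

χ(G) = 2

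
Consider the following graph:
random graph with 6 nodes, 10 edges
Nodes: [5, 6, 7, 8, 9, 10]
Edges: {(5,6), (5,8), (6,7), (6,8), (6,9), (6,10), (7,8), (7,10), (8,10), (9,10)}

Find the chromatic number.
Clique number ω(G) = 4 (lower bound: χ ≥ ω).
The clique on [6, 7, 8, 10] has size 4, forcing χ ≥ 4, and the coloring below uses 4 colors, so χ(G) = 4.
A valid 4-coloring: color 1: [6]; color 2: [8, 9]; color 3: [5, 10]; color 4: [7].

χ(G) = 4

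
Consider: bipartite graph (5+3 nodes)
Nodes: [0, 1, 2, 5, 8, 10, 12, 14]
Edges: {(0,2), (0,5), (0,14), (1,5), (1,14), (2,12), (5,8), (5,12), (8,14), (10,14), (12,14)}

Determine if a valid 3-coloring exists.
Yes, G is 3-colorable

A valid 3-coloring: color 1: [2, 5, 14]; color 2: [0, 1, 8, 10, 12].
(χ(G) = 2 ≤ 3.)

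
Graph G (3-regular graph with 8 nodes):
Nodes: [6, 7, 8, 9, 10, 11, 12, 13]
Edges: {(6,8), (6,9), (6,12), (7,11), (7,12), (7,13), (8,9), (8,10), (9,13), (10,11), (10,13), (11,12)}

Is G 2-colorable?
The clique on vertices [6, 8, 9] has size 3 > 2, so it alone needs 3 colors.

No, G is not 2-colorable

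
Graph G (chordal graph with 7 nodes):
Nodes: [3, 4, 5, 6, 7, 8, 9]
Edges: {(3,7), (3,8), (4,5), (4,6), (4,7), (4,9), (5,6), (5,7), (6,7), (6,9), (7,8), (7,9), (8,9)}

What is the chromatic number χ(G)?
χ(G) = 4

Clique number ω(G) = 4 (lower bound: χ ≥ ω).
The clique on [4, 6, 7, 9] has size 4, forcing χ ≥ 4, and the coloring below uses 4 colors, so χ(G) = 4.
A valid 4-coloring: color 1: [7]; color 2: [6, 8]; color 3: [3, 5, 9]; color 4: [4].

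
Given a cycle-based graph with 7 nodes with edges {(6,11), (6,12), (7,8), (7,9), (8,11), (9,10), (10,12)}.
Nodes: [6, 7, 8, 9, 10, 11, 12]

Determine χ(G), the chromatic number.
χ(G) = 3

Clique number ω(G) = 2 (lower bound: χ ≥ ω).
Odd cycle [6, 12, 10, 9, 7, 8, 11] needs 3 colors (χ ≥ 3).
The coloring below uses 3 colors, so χ(G) = 3.
A valid 3-coloring: color 1: [6, 8, 10]; color 2: [9, 11, 12]; color 3: [7].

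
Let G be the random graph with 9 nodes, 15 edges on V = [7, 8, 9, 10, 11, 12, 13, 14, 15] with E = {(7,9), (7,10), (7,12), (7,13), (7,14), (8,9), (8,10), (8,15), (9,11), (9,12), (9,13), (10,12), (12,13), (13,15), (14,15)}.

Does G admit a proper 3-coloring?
No, G is not 3-colorable

The clique on vertices [7, 9, 12, 13] has size 4 > 3, so it alone needs 4 colors.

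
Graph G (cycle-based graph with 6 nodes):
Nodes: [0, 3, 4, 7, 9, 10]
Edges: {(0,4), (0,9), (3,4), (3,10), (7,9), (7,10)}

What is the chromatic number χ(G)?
Clique number ω(G) = 2 (lower bound: χ ≥ ω).
The graph is bipartite (no odd cycle), so 2 colors suffice: χ(G) = 2.
A valid 2-coloring: color 1: [0, 3, 7]; color 2: [4, 9, 10].

χ(G) = 2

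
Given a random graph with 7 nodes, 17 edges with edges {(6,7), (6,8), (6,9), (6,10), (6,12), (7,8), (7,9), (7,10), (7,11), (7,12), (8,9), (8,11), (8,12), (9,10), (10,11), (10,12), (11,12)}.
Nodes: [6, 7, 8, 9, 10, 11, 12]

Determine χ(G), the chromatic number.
Clique number ω(G) = 4 (lower bound: χ ≥ ω).
The clique on [7, 8, 11, 12] has size 4, forcing χ ≥ 4, and the coloring below uses 4 colors, so χ(G) = 4.
A valid 4-coloring: color 1: [7]; color 2: [8, 10]; color 3: [6, 11]; color 4: [9, 12].

χ(G) = 4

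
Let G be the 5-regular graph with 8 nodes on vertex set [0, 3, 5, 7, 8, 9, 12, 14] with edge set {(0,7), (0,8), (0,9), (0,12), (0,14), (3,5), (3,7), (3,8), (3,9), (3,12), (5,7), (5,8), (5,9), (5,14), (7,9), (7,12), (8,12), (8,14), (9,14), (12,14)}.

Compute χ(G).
Clique number ω(G) = 4 (lower bound: χ ≥ ω).
The clique on [0, 8, 12, 14] has size 4, forcing χ ≥ 4, and the coloring below uses 4 colors, so χ(G) = 4.
A valid 4-coloring: color 1: [0, 5]; color 2: [7, 8]; color 3: [9, 12]; color 4: [3, 14].

χ(G) = 4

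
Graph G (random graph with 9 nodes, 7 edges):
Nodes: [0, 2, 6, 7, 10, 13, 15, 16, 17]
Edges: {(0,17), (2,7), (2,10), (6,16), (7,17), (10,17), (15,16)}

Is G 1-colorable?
No, G is not 1-colorable

Edge (2,10) forces its endpoints to differ, so 1 color is not enough.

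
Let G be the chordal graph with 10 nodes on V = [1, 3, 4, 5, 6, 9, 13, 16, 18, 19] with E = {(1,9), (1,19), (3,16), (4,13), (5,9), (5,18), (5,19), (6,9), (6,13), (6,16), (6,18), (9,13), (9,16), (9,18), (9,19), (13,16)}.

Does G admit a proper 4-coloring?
A valid 4-coloring: color 1: [3, 4, 9]; color 2: [13, 18, 19]; color 3: [1, 5, 6]; color 4: [16].
(χ(G) = 4 ≤ 4.)

Yes, G is 4-colorable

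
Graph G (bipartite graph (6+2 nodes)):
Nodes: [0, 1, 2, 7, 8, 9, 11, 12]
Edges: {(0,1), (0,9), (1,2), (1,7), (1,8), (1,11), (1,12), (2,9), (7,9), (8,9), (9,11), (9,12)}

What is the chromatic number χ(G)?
Clique number ω(G) = 2 (lower bound: χ ≥ ω).
The graph is bipartite (no odd cycle), so 2 colors suffice: χ(G) = 2.
A valid 2-coloring: color 1: [1, 9]; color 2: [0, 2, 7, 8, 11, 12].

χ(G) = 2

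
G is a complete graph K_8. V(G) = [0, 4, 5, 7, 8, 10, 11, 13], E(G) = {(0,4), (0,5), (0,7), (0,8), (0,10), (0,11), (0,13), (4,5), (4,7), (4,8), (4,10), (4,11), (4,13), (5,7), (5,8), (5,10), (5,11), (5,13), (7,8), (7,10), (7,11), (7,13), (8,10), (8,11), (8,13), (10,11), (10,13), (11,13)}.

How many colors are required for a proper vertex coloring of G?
χ(G) = 8

Clique number ω(G) = 8 (lower bound: χ ≥ ω).
The clique on [0, 4, 5, 7, 8, 10, 11, 13] has size 8, forcing χ ≥ 8, and the coloring below uses 8 colors, so χ(G) = 8.
A valid 8-coloring: color 1: [7]; color 2: [11]; color 3: [5]; color 4: [13]; color 5: [4]; color 6: [10]; color 7: [0]; color 8: [8].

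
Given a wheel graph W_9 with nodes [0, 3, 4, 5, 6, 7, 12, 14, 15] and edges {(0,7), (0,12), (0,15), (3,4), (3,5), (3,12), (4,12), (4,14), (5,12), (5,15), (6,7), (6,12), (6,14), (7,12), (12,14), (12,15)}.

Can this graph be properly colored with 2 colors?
No, G is not 2-colorable

The clique on vertices [0, 12, 15] has size 3 > 2, so it alone needs 3 colors.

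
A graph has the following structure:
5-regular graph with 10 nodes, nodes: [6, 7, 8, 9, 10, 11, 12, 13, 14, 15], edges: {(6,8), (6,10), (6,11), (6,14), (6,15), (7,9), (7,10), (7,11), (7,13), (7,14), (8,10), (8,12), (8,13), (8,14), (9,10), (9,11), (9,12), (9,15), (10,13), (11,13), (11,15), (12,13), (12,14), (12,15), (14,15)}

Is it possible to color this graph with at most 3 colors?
No, G is not 3-colorable

Odd cycle [12, 14, 6, 10, 13] needs 3 colors (χ ≥ 3).
Vertex 8 is adjacent to every vertex of [6, 10, 12, 13, 14], which already need 3 colors among themselves, so 8 needs a new color (χ ≥ 4).
Hence χ(G) ≥ 4 > 3, so no proper 3-coloring exists.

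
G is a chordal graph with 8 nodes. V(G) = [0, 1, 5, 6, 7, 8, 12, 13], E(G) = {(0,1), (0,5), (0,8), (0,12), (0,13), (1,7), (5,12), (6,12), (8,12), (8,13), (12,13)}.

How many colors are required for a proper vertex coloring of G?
Clique number ω(G) = 4 (lower bound: χ ≥ ω).
The clique on [0, 8, 12, 13] has size 4, forcing χ ≥ 4, and the coloring below uses 4 colors, so χ(G) = 4.
A valid 4-coloring: color 1: [0, 6, 7]; color 2: [1, 12]; color 3: [5, 13]; color 4: [8].

χ(G) = 4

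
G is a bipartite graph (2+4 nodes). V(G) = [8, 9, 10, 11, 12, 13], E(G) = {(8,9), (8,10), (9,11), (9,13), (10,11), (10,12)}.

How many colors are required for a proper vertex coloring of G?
Clique number ω(G) = 2 (lower bound: χ ≥ ω).
The graph is bipartite (no odd cycle), so 2 colors suffice: χ(G) = 2.
A valid 2-coloring: color 1: [9, 10]; color 2: [8, 11, 12, 13].

χ(G) = 2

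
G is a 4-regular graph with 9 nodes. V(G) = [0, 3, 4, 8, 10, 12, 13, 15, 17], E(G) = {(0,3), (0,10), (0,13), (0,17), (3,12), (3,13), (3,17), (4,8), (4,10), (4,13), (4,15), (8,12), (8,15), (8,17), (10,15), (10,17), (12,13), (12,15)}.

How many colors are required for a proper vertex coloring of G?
χ(G) = 3

Clique number ω(G) = 3 (lower bound: χ ≥ ω).
The clique on [0, 10, 17] has size 3, forcing χ ≥ 3, and the coloring below uses 3 colors, so χ(G) = 3.
A valid 3-coloring: color 1: [13, 15, 17]; color 2: [0, 4, 12]; color 3: [3, 8, 10].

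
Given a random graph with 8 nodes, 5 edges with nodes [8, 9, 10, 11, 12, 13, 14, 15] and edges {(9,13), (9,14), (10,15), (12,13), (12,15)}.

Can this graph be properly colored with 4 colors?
A valid 4-coloring: color 1: [8, 9, 10, 11, 12]; color 2: [13, 14, 15].
(χ(G) = 2 ≤ 4.)

Yes, G is 4-colorable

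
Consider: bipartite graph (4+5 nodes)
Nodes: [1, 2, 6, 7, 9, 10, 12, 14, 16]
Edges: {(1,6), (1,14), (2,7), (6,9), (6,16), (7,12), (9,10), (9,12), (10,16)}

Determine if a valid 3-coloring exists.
A valid 3-coloring: color 1: [1, 7, 9, 16]; color 2: [2, 6, 10, 12, 14].
(χ(G) = 2 ≤ 3.)

Yes, G is 3-colorable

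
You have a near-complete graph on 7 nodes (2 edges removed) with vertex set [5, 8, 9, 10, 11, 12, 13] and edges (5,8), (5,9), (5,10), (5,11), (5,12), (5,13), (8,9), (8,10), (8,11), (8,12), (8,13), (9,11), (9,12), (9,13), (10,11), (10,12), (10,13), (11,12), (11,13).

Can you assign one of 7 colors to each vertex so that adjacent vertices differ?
Yes, G is 7-colorable

A valid 7-coloring: color 1: [5]; color 2: [8]; color 3: [11]; color 4: [12, 13]; color 5: [9, 10].
(χ(G) = 5 ≤ 7.)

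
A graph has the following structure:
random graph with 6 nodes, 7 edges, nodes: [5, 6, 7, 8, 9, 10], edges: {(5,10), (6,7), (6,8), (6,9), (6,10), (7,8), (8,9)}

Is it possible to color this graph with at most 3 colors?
A valid 3-coloring: color 1: [5, 6]; color 2: [8, 10]; color 3: [7, 9].
(χ(G) = 3 ≤ 3.)

Yes, G is 3-colorable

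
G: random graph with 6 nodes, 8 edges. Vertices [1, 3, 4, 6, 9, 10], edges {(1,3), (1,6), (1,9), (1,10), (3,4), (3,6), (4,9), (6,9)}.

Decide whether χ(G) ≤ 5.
Yes, G is 5-colorable

A valid 5-coloring: color 1: [1, 4]; color 2: [3, 9, 10]; color 3: [6].
(χ(G) = 3 ≤ 5.)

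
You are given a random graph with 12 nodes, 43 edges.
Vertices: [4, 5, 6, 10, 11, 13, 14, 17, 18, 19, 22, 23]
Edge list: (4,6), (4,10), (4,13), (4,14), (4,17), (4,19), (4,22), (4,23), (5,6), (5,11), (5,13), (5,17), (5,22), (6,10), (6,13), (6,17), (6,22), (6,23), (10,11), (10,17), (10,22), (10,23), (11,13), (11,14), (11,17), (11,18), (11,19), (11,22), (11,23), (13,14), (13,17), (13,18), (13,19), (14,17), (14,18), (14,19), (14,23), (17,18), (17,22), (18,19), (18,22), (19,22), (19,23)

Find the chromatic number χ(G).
Clique number ω(G) = 5 (lower bound: χ ≥ ω).
The clique on [11, 13, 14, 17, 18] has size 5, forcing χ ≥ 5, and the coloring below uses 5 colors, so χ(G) = 5.
A valid 5-coloring: color 1: [17, 19]; color 2: [4, 11]; color 3: [13, 22, 23]; color 4: [6, 14]; color 5: [5, 10, 18].

χ(G) = 5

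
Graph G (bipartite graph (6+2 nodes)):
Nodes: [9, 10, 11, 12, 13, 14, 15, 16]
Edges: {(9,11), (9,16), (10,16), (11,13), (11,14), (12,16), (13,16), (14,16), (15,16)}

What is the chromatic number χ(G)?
χ(G) = 2

Clique number ω(G) = 2 (lower bound: χ ≥ ω).
The graph is bipartite (no odd cycle), so 2 colors suffice: χ(G) = 2.
A valid 2-coloring: color 1: [11, 16]; color 2: [9, 10, 12, 13, 14, 15].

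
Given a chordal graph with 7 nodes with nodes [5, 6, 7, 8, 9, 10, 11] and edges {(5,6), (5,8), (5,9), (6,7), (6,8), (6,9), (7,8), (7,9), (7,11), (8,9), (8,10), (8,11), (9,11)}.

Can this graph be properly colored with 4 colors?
A valid 4-coloring: color 1: [8]; color 2: [9, 10]; color 3: [5, 7]; color 4: [6, 11].
(χ(G) = 4 ≤ 4.)

Yes, G is 4-colorable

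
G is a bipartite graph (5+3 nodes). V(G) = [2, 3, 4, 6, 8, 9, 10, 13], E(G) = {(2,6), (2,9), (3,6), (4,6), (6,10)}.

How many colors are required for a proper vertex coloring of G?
Clique number ω(G) = 2 (lower bound: χ ≥ ω).
The graph is bipartite (no odd cycle), so 2 colors suffice: χ(G) = 2.
A valid 2-coloring: color 1: [6, 8, 9, 13]; color 2: [2, 3, 4, 10].

χ(G) = 2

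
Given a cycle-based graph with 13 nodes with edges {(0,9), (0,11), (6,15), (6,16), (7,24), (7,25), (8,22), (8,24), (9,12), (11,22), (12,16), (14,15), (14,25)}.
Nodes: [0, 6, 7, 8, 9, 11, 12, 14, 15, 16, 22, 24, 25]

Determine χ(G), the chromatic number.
χ(G) = 3

Clique number ω(G) = 2 (lower bound: χ ≥ ω).
Odd cycle [16, 12, 9, 0, 11, 22, 8, 24, 7, 25, 14, 15, 6] needs 3 colors (χ ≥ 3).
The coloring below uses 3 colors, so χ(G) = 3.
A valid 3-coloring: color 1: [7, 8, 9, 11, 15, 16]; color 2: [0, 6, 12, 22, 24, 25]; color 3: [14].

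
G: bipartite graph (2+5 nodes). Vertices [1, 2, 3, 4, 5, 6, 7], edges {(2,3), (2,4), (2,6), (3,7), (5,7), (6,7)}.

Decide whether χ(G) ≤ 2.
Yes, G is 2-colorable

A valid 2-coloring: color 1: [1, 2, 7]; color 2: [3, 4, 5, 6].
(χ(G) = 2 ≤ 2.)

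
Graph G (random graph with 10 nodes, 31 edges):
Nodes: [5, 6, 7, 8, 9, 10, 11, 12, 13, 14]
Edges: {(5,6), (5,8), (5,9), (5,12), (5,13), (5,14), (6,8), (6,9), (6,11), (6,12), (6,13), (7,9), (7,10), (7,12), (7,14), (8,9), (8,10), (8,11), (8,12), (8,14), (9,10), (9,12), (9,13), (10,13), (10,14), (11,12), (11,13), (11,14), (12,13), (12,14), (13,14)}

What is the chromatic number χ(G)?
Clique number ω(G) = 5 (lower bound: χ ≥ ω).
The clique on [5, 6, 8, 9, 12] has size 5, forcing χ ≥ 5, and the coloring below uses 5 colors, so χ(G) = 5.
A valid 5-coloring: color 1: [10, 12]; color 2: [9, 14]; color 3: [7, 8, 13]; color 4: [5, 11]; color 5: [6].

χ(G) = 5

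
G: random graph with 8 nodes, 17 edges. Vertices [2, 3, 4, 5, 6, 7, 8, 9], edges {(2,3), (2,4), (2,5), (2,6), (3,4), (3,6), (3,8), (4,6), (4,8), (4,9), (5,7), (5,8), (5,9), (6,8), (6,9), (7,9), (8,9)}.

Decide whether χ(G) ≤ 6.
A valid 6-coloring: color 1: [4, 5]; color 2: [6, 7]; color 3: [2, 8]; color 4: [3, 9].
(χ(G) = 4 ≤ 6.)

Yes, G is 6-colorable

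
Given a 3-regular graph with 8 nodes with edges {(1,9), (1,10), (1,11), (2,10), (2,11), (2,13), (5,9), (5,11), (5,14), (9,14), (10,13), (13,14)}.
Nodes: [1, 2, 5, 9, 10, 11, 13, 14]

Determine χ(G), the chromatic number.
χ(G) = 3

Clique number ω(G) = 3 (lower bound: χ ≥ ω).
The clique on [2, 10, 13] has size 3, forcing χ ≥ 3, and the coloring below uses 3 colors, so χ(G) = 3.
A valid 3-coloring: color 1: [10, 11, 14]; color 2: [9, 13]; color 3: [1, 2, 5].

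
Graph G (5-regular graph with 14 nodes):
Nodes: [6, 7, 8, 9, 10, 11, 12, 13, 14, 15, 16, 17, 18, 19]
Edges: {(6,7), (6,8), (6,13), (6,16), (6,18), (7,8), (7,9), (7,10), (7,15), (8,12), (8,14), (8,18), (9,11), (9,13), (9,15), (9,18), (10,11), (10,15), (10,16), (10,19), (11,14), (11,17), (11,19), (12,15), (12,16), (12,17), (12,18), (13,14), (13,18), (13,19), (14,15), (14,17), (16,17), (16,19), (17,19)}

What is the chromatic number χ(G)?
Clique number ω(G) = 3 (lower bound: χ ≥ ω).
Suppose a proper 3-coloring c exists. The clique [6, 7, 8] takes 3 distinct colors; by symmetry let c(6) = 1, c(7) = 2, c(8) = 3.
- Vertex 18: neighbors [6, 8] already have colors [1, 3] ⇒ c(18) = 2.
- Vertex 12: neighbors [18, 8] already have colors [2, 3] ⇒ c(12) = 1.
- Vertex 13: neighbors [6, 18] already have colors [1, 2] ⇒ c(13) = 3.
- Vertex 15: neighbors [12, 7] already have colors [1, 2] ⇒ c(15) = 3.
- Vertex 10: neighbors [7, 15] already have colors [2, 3] ⇒ c(10) = 1.
- Vertex 19: neighbors [10, 13] already have colors [1, 3] ⇒ c(19) = 2.
- Vertex 11: neighbors [10, 19] already have colors [1, 2] ⇒ c(11) = 3.
- Vertex 17: neighbors [12, 19, 11] already have colors [1, 2, 3] — all 3 colors blocked. Contradiction.
The forced assignments end in a contradiction, so G has no proper 3-coloring (χ ≥ 4).
The coloring below uses 4 colors, so χ(G) = 4.
A valid 4-coloring: color 1: [7, 11, 16, 18]; color 2: [6, 9, 12, 14, 19]; color 3: [8, 10, 13, 17]; color 4: [15].

χ(G) = 4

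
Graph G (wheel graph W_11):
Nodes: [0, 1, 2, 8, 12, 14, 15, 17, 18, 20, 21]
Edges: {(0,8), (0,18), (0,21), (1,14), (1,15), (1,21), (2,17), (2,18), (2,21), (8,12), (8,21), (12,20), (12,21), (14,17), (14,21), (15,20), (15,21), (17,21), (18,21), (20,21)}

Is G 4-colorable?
A valid 4-coloring: color 1: [21]; color 2: [0, 2, 12, 14, 15]; color 3: [1, 8, 17, 18, 20].
(χ(G) = 3 ≤ 4.)

Yes, G is 4-colorable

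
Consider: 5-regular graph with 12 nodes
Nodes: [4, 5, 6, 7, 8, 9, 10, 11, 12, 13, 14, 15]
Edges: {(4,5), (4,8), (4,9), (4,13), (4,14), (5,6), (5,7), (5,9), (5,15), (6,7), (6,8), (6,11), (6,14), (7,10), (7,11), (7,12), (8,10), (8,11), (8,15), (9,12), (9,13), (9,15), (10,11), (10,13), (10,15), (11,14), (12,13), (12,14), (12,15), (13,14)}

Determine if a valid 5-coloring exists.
A valid 5-coloring: color 1: [4, 6, 10, 12]; color 2: [7, 8, 9, 14]; color 3: [5, 11, 13]; color 4: [15].
(χ(G) = 4 ≤ 5.)

Yes, G is 5-colorable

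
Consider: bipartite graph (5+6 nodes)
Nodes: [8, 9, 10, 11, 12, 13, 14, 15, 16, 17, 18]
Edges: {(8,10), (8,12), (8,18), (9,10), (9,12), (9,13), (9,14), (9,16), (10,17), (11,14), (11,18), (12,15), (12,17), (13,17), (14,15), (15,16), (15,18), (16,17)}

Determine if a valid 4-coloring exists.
Yes, G is 4-colorable

A valid 4-coloring: color 1: [8, 9, 11, 15, 17]; color 2: [10, 12, 13, 14, 16, 18].
(χ(G) = 2 ≤ 4.)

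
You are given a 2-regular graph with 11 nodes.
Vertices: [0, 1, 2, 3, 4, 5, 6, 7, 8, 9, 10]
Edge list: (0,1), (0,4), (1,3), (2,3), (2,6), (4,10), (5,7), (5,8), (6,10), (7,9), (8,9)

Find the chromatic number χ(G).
Clique number ω(G) = 2 (lower bound: χ ≥ ω).
Odd cycle [6, 2, 3, 1, 0, 4, 10] needs 3 colors (χ ≥ 3).
The coloring below uses 3 colors, so χ(G) = 3.
A valid 3-coloring: color 1: [3, 4, 6, 7, 8]; color 2: [0, 2, 5, 9, 10]; color 3: [1].

χ(G) = 3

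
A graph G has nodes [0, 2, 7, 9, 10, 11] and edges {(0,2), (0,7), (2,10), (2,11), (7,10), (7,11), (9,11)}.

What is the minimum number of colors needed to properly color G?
Clique number ω(G) = 2 (lower bound: χ ≥ ω).
The graph is bipartite (no odd cycle), so 2 colors suffice: χ(G) = 2.
A valid 2-coloring: color 1: [0, 10, 11]; color 2: [2, 7, 9].

χ(G) = 2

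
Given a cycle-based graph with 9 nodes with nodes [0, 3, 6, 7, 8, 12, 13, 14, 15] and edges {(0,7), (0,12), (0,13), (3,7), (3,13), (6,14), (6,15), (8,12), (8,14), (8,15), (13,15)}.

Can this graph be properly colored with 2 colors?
Odd cycle [8, 12, 0, 13, 15] needs 3 colors (χ ≥ 3).
Hence χ(G) ≥ 3 > 2, so no proper 2-coloring exists.

No, G is not 2-colorable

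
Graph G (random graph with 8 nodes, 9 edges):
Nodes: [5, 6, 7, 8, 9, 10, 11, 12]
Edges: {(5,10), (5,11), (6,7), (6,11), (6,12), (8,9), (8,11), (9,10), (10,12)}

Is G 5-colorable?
A valid 5-coloring: color 1: [6, 8, 10]; color 2: [7, 9, 11, 12]; color 3: [5].
(χ(G) = 3 ≤ 5.)

Yes, G is 5-colorable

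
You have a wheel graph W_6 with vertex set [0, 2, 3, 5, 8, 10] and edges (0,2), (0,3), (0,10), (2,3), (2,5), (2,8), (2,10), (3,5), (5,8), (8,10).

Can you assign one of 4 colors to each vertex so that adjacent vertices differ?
A valid 4-coloring: color 1: [2]; color 2: [5, 10]; color 3: [3, 8]; color 4: [0].
(χ(G) = 4 ≤ 4.)

Yes, G is 4-colorable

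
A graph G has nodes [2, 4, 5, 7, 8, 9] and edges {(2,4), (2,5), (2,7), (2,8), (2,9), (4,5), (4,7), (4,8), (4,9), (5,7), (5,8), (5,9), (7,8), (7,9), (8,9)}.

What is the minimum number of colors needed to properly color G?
Clique number ω(G) = 6 (lower bound: χ ≥ ω).
The clique on [2, 4, 5, 7, 8, 9] has size 6, forcing χ ≥ 6, and the coloring below uses 6 colors, so χ(G) = 6.
A valid 6-coloring: color 1: [2]; color 2: [7]; color 3: [9]; color 4: [5]; color 5: [8]; color 6: [4].

χ(G) = 6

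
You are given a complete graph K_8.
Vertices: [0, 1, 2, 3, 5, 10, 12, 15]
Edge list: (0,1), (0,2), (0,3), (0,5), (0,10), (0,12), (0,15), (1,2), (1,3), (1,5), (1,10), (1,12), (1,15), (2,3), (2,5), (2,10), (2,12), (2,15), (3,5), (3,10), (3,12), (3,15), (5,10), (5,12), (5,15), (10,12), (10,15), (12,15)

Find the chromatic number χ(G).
Clique number ω(G) = 8 (lower bound: χ ≥ ω).
The clique on [0, 1, 2, 3, 5, 10, 12, 15] has size 8, forcing χ ≥ 8, and the coloring below uses 8 colors, so χ(G) = 8.
A valid 8-coloring: color 1: [5]; color 2: [12]; color 3: [2]; color 4: [3]; color 5: [1]; color 6: [0]; color 7: [15]; color 8: [10].

χ(G) = 8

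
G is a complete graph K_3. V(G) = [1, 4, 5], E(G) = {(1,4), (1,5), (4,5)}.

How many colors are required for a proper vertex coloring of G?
χ(G) = 3

Clique number ω(G) = 3 (lower bound: χ ≥ ω).
The clique on [1, 4, 5] has size 3, forcing χ ≥ 3, and the coloring below uses 3 colors, so χ(G) = 3.
A valid 3-coloring: color 1: [1]; color 2: [5]; color 3: [4].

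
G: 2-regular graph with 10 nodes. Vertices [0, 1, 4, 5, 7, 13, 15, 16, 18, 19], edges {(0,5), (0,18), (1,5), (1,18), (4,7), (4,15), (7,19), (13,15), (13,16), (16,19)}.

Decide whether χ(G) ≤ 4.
A valid 4-coloring: color 1: [0, 1, 7, 15, 16]; color 2: [4, 5, 13, 18, 19].
(χ(G) = 2 ≤ 4.)

Yes, G is 4-colorable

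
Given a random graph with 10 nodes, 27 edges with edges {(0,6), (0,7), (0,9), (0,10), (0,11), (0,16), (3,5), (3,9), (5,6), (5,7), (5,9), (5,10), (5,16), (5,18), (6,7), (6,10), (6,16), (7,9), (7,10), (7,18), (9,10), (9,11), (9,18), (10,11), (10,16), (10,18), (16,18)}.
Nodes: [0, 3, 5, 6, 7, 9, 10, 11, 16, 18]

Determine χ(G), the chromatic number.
Clique number ω(G) = 5 (lower bound: χ ≥ ω).
The clique on [5, 7, 9, 10, 18] has size 5, forcing χ ≥ 5, and the coloring below uses 5 colors, so χ(G) = 5.
A valid 5-coloring: color 1: [3, 10]; color 2: [0, 5]; color 3: [6, 9]; color 4: [7, 11, 16]; color 5: [18].

χ(G) = 5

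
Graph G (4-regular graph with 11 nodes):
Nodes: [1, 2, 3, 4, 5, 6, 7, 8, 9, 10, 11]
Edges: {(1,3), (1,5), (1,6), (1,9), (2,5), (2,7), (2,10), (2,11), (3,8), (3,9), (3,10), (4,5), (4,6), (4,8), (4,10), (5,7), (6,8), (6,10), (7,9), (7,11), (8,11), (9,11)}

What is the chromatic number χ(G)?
χ(G) = 3

Clique number ω(G) = 3 (lower bound: χ ≥ ω).
The clique on [1, 3, 9] has size 3, forcing χ ≥ 3, and the coloring below uses 3 colors, so χ(G) = 3.
A valid 3-coloring: color 1: [2, 4, 9]; color 2: [3, 5, 6, 11]; color 3: [1, 7, 8, 10].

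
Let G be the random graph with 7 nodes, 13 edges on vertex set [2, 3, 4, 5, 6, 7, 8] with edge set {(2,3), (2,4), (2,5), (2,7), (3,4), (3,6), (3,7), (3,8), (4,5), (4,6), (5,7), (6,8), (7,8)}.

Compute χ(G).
Clique number ω(G) = 3 (lower bound: χ ≥ ω).
Odd cycle [2, 7, 8, 6, 4] needs 3 colors (χ ≥ 3).
Vertex 3 is adjacent to every vertex of [2, 4, 6, 7, 8], which already need 3 colors among themselves, so 3 needs a new color (χ ≥ 4).
The coloring below uses 4 colors, so χ(G) = 4.
A valid 4-coloring: color 1: [3, 5]; color 2: [2, 6]; color 3: [4, 7]; color 4: [8].

χ(G) = 4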